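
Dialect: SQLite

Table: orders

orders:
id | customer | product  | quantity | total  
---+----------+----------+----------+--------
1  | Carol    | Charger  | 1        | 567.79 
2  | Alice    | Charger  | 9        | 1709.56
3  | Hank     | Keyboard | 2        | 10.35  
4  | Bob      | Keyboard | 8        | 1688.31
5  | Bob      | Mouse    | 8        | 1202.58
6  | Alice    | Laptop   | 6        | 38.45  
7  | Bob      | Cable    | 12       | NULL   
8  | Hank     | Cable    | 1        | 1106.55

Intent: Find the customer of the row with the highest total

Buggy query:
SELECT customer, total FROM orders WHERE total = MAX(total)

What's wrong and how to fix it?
Bug: MAX(total) is an aggregate and cannot be used directly in WHERE

Fix: Use a subquery: WHERE total = (SELECT MAX(total) FROM orders)

Corrected query:
SELECT customer, total FROM orders WHERE total = (SELECT MAX(total) FROM orders)

Result:
customer | total  
---------+--------
Alice    | 1709.56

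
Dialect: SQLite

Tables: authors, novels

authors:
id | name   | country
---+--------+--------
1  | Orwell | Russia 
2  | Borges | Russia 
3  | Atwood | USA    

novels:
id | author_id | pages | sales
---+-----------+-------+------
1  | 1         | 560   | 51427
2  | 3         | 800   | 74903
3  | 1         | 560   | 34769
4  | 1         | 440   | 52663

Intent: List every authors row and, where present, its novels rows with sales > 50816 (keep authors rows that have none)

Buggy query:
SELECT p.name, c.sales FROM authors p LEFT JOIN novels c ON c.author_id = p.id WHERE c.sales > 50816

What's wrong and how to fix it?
Bug: Filtering c.sales in WHERE discards the NULL rows produced by LEFT JOIN, turning it into an inner join

Fix: Put 'c.sales > 50816' in the JOIN's ON clause instead of WHERE

Corrected query:
SELECT p.name, c.sales FROM authors p LEFT JOIN novels c ON c.author_id = p.id AND c.sales > 50816

Result:
name   | sales
-------+------
Orwell | 51427
Orwell | 52663
Borges | NULL 
Atwood | 74903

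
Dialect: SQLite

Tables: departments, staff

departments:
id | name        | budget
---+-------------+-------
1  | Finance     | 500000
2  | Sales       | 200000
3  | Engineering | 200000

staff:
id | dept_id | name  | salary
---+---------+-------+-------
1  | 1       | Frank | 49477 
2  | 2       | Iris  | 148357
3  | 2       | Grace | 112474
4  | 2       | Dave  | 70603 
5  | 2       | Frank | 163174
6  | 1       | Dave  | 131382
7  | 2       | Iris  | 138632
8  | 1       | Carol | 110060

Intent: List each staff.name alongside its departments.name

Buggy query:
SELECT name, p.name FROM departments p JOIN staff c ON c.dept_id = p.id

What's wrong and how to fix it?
Bug: 'name' exists in both joined tables, so the database can't tell which one is meant

Fix: Prefix ambiguous columns with the table alias

Corrected query:
SELECT c.name, p.name FROM departments p JOIN staff c ON c.dept_id = p.id

Result:
name  | name   
------+--------
Frank | Finance
Iris  | Sales  
Grace | Sales  
Dave  | Sales  
Frank | Sales  
Dave  | Finance
Iris  | Sales  
Carol | Finance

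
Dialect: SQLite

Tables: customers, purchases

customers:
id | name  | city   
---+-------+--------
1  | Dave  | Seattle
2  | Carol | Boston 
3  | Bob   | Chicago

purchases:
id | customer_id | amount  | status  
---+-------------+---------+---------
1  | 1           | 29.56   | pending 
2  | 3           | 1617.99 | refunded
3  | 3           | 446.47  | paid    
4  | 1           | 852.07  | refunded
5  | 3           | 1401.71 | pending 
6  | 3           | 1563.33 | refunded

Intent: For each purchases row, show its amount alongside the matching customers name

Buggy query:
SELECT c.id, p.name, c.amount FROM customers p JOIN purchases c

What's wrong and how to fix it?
Bug: JOIN with no ON clause produces a cartesian product; every purchases row pairs with every customers row

Fix: Add ON c.customer_id = p.id to the JOIN

Corrected query:
SELECT c.id, p.name, c.amount FROM customers p JOIN purchases c ON c.customer_id = p.id

Result:
id | name | amount 
---+------+--------
1  | Dave | 29.56  
2  | Bob  | 1617.99
3  | Bob  | 446.47 
4  | Dave | 852.07 
5  | Bob  | 1401.71
6  | Bob  | 1563.33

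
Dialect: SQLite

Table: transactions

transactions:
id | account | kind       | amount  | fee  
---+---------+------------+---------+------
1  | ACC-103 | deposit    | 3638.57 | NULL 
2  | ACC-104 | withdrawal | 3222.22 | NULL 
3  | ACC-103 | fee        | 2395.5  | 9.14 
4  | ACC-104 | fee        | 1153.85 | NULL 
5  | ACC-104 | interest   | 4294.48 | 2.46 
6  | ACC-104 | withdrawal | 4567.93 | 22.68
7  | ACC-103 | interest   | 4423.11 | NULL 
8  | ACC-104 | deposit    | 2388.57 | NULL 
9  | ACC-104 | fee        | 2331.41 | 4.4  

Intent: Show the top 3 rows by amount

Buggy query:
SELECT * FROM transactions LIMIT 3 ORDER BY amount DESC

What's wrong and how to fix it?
Bug: LIMIT must come after ORDER BY

Fix: Swap the clauses: ORDER BY first, then LIMIT

Corrected query:
SELECT * FROM transactions ORDER BY amount DESC LIMIT 3

Result:
id | account | kind       | amount  | fee  
---+---------+------------+---------+------
6  | ACC-104 | withdrawal | 4567.93 | 22.68
7  | ACC-103 | interest   | 4423.11 | NULL 
5  | ACC-104 | interest   | 4294.48 | 2.46 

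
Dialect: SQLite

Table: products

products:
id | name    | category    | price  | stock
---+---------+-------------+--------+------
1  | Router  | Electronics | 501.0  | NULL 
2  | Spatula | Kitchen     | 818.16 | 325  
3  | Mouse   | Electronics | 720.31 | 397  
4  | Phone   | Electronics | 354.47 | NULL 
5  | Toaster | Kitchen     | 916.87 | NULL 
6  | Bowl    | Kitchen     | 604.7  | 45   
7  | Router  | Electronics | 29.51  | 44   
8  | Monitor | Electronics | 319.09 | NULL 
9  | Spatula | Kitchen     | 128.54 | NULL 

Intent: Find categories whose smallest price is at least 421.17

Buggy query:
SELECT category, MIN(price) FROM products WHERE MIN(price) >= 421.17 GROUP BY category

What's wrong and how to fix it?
Bug: MIN() in WHERE is a misuse of aggregate

Fix: Use HAVING for the per-group MIN condition

Corrected query:
SELECT category, MIN(price) FROM products GROUP BY category HAVING MIN(price) >= 421.17

Result:
(no rows)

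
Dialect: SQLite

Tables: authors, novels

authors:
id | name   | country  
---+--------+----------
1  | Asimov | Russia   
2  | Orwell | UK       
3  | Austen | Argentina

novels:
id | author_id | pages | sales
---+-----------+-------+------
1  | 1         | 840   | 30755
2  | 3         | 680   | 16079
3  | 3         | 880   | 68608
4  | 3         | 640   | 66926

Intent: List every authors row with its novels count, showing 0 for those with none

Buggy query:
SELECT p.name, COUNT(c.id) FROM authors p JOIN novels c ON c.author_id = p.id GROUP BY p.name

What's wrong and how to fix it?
Bug: An inner join excludes parents with zero children

Fix: Switch to LEFT JOIN to retain unmatched parent rows

Corrected query:
SELECT p.name, COUNT(c.id) FROM authors p LEFT JOIN novels c ON c.author_id = p.id GROUP BY p.name

Result:
name   | COUNT(c.id)
-------+------------
Asimov | 1          
Austen | 3          
Orwell | 0          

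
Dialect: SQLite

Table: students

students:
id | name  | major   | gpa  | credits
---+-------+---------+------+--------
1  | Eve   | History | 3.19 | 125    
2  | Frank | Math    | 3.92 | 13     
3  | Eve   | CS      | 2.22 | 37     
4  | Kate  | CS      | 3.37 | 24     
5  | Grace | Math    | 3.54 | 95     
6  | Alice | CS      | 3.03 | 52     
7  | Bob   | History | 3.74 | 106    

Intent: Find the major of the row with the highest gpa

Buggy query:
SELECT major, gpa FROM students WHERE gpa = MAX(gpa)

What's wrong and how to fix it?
Bug: MAX(gpa) is an aggregate and cannot be used directly in WHERE

Fix: Use a subquery: WHERE gpa = (SELECT MAX(gpa) FROM students)

Corrected query:
SELECT major, gpa FROM students WHERE gpa = (SELECT MAX(gpa) FROM students)

Result:
major | gpa 
------+-----
Math  | 3.92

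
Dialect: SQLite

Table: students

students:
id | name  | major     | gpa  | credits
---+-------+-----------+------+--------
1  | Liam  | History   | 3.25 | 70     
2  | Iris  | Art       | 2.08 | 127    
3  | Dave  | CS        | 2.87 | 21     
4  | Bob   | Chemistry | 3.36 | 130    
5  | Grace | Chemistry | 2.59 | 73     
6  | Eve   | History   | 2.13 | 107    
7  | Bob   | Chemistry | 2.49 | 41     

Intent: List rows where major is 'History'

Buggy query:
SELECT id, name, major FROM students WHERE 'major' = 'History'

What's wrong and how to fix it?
Bug: Single quotes denote string literals in SQL; the column name is being compared as a constant string

Fix: Reference the column as major without single quotes

Corrected query:
SELECT id, name, major FROM students WHERE major = 'History'

Result:
id | name | major  
---+------+--------
1  | Liam | History
6  | Eve  | History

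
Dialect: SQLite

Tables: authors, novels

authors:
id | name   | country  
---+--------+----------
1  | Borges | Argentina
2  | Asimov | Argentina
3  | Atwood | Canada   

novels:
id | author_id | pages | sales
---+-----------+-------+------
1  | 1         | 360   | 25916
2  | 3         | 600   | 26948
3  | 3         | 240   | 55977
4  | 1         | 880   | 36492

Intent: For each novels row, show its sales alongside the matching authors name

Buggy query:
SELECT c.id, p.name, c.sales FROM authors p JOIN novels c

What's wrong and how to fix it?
Bug: Missing join condition: each novels row is matched to all authors rows instead of just its own

Fix: Specify the join condition linking the foreign key to the parent id

Corrected query:
SELECT c.id, p.name, c.sales FROM authors p JOIN novels c ON c.author_id = p.id

Result:
id | name   | sales
---+--------+------
1  | Borges | 25916
2  | Atwood | 26948
3  | Atwood | 55977
4  | Borges | 36492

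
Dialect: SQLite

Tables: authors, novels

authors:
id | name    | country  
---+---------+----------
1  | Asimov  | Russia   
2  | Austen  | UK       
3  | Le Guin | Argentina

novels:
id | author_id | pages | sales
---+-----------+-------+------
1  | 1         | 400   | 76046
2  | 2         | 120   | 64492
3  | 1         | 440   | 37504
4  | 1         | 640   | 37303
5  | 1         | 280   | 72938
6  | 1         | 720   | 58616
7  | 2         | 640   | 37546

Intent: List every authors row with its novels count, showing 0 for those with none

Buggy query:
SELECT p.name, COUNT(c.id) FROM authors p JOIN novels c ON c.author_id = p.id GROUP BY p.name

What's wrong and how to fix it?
Bug: An inner join excludes parents with zero children

Fix: Use LEFT JOIN so parents without children still appear (COUNT(c.id) gives 0)

Corrected query:
SELECT p.name, COUNT(c.id) FROM authors p LEFT JOIN novels c ON c.author_id = p.id GROUP BY p.name

Result:
name    | COUNT(c.id)
--------+------------
Asimov  | 5          
Austen  | 2          
Le Guin | 0          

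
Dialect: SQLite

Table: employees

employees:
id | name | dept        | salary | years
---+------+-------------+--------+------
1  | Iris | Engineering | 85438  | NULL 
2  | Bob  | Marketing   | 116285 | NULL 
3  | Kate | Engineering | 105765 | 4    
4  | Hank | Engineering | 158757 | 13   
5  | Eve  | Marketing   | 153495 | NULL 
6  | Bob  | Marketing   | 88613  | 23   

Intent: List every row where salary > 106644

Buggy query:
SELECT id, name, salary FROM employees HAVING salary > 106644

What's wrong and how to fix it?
Bug: This is a non-aggregate query (no GROUP BY, no aggregates), so in SQLite the HAVING clause is invalid here; a row-level condition belongs in WHERE

Fix: Replace HAVING with WHERE since the condition applies to individual rows

Corrected query:
SELECT id, name, salary FROM employees WHERE salary > 106644

Result:
id | name | salary
---+------+-------
2  | Bob  | 116285
4  | Hank | 158757
5  | Eve  | 153495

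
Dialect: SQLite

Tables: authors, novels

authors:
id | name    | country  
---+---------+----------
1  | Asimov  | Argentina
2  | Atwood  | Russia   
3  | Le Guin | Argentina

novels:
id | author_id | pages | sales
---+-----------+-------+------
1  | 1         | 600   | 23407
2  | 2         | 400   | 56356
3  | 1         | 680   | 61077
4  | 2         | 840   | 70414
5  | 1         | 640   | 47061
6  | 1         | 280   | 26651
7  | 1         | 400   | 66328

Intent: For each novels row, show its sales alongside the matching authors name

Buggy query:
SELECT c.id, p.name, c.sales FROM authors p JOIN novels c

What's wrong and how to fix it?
Bug: Missing join condition: each novels row is matched to all authors rows instead of just its own

Fix: Add ON c.author_id = p.id to the JOIN

Corrected query:
SELECT c.id, p.name, c.sales FROM authors p JOIN novels c ON c.author_id = p.id

Result:
id | name   | sales
---+--------+------
1  | Asimov | 23407
2  | Atwood | 56356
3  | Asimov | 61077
4  | Atwood | 70414
5  | Asimov | 47061
6  | Asimov | 26651
7  | Asimov | 66328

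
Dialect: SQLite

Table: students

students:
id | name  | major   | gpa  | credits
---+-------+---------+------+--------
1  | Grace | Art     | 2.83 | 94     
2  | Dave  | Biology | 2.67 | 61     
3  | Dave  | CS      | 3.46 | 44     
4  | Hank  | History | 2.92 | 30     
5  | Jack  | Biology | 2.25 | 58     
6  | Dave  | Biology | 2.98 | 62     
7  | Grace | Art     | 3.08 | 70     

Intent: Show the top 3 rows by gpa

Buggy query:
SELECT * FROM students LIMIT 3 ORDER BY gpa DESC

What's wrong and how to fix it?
Bug: LIMIT must come after ORDER BY

Fix: Swap the clauses: ORDER BY first, then LIMIT

Corrected query:
SELECT * FROM students ORDER BY gpa DESC LIMIT 3

Result:
id | name  | major   | gpa  | credits
---+-------+---------+------+--------
3  | Dave  | CS      | 3.46 | 44     
7  | Grace | Art     | 3.08 | 70     
6  | Dave  | Biology | 2.98 | 62     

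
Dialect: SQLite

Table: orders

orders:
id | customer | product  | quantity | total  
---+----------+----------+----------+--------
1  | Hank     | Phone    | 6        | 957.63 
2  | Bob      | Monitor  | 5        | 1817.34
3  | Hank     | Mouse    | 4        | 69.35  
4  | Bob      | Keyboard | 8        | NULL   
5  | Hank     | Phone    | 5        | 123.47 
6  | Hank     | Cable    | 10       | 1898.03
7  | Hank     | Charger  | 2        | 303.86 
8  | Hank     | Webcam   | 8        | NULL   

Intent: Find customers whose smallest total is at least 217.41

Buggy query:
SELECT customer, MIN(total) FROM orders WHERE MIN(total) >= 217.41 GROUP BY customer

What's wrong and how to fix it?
Bug: Aggregates like MIN are computed per group after WHERE runs

Fix: Use HAVING for the per-group MIN condition

Corrected query:
SELECT customer, MIN(total) FROM orders GROUP BY customer HAVING MIN(total) >= 217.41

Result:
customer | MIN(total)
---------+-----------
Bob      | 1817.34   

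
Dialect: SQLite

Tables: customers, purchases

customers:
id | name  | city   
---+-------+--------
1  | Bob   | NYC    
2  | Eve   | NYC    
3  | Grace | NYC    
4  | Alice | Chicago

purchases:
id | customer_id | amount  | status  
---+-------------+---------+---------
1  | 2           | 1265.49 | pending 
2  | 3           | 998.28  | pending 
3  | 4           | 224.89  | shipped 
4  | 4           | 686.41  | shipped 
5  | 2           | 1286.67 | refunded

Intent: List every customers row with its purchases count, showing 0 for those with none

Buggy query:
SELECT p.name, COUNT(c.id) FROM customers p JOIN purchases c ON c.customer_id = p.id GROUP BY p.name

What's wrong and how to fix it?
Bug: An inner join excludes parents with zero children

Fix: Switch to LEFT JOIN to retain unmatched parent rows

Corrected query:
SELECT p.name, COUNT(c.id) FROM customers p LEFT JOIN purchases c ON c.customer_id = p.id GROUP BY p.name

Result:
name  | COUNT(c.id)
------+------------
Alice | 2          
Bob   | 0          
Eve   | 2          
Grace | 1          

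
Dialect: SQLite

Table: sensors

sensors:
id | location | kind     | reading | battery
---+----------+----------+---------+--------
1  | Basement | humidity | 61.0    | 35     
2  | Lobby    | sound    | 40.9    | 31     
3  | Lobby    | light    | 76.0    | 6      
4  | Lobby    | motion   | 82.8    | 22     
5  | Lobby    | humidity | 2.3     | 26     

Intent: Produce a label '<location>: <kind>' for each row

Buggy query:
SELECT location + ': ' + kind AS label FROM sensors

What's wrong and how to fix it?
Bug: '+' is numeric addition; on text columns SQLite converts them to 0 instead of concatenating

Fix: Replace + with || to concatenate text

Corrected query:
SELECT location || ': ' || kind AS label FROM sensors

Result:
label             
------------------
Basement: humidity
Lobby: sound      
Lobby: light      
Lobby: motion     
Lobby: humidity   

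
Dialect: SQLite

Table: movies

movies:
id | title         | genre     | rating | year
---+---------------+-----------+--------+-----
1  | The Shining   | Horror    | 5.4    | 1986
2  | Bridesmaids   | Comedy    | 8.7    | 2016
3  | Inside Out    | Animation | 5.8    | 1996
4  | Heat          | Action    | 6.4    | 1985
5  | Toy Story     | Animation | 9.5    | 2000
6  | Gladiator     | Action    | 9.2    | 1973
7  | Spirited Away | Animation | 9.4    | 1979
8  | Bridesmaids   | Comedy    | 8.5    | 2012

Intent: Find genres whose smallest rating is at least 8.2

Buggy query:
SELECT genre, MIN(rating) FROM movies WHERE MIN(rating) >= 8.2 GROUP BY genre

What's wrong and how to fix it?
Bug: Aggregates like MIN are computed per group after WHERE runs

Fix: Replace WHERE with HAVING after the GROUP BY

Corrected query:
SELECT genre, MIN(rating) FROM movies GROUP BY genre HAVING MIN(rating) >= 8.2

Result:
genre  | MIN(rating)
-------+------------
Comedy | 8.5        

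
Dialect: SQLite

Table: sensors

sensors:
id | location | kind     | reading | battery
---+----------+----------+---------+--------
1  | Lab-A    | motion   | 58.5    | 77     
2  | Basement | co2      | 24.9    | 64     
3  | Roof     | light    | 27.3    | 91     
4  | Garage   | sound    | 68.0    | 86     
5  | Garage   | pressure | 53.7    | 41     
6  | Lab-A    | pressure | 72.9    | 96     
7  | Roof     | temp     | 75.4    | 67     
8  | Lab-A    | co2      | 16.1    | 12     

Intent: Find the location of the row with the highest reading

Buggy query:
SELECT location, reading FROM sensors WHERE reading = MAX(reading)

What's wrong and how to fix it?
Bug: MAX(reading) is an aggregate and cannot be used directly in WHERE

Fix: Use a subquery: WHERE reading = (SELECT MAX(reading) FROM sensors)

Corrected query:
SELECT location, reading FROM sensors WHERE reading = (SELECT MAX(reading) FROM sensors)

Result:
location | reading
---------+--------
Roof     | 75.4   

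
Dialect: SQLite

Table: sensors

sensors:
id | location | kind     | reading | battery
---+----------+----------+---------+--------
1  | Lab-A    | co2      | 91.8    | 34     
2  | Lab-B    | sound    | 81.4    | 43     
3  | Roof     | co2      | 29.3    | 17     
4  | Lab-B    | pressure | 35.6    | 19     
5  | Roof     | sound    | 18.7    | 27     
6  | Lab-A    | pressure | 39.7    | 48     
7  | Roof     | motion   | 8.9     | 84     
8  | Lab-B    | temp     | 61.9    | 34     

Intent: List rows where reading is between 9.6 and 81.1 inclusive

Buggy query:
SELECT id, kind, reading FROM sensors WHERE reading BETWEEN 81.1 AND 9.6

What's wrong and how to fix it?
Bug: The bounds are reversed; BETWEEN a AND b requires a <= b to match anything

Fix: Swap the bounds so the smaller value comes first

Corrected query:
SELECT id, kind, reading FROM sensors WHERE reading BETWEEN 9.6 AND 81.1

Result:
id | kind     | reading
---+----------+--------
3  | co2      | 29.3   
4  | pressure | 35.6   
5  | sound    | 18.7   
6  | pressure | 39.7   
8  | temp     | 61.9   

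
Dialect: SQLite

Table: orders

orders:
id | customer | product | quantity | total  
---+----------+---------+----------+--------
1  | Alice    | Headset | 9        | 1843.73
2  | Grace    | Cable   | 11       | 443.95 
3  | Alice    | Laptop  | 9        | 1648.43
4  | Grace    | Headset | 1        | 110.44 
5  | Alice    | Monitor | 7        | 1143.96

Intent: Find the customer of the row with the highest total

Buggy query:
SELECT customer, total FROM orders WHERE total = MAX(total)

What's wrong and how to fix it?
Bug: MAX(total) is an aggregate and cannot be used directly in WHERE

Fix: Wrap MAX in a scalar subquery so WHERE compares against a single value

Corrected query:
SELECT customer, total FROM orders WHERE total = (SELECT MAX(total) FROM orders)

Result:
customer | total  
---------+--------
Alice    | 1843.73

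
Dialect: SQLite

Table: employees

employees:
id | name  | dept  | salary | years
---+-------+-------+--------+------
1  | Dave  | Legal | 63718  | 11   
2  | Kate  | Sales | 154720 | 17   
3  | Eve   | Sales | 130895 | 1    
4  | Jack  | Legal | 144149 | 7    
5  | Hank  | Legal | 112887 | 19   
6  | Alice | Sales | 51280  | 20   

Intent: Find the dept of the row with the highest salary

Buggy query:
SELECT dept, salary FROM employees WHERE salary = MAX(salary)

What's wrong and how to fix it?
Bug: WHERE is evaluated per row; an aggregate over the whole table isn't defined there

Fix: Wrap MAX in a scalar subquery so WHERE compares against a single value

Corrected query:
SELECT dept, salary FROM employees WHERE salary = (SELECT MAX(salary) FROM employees)

Result:
dept  | salary
------+-------
Sales | 154720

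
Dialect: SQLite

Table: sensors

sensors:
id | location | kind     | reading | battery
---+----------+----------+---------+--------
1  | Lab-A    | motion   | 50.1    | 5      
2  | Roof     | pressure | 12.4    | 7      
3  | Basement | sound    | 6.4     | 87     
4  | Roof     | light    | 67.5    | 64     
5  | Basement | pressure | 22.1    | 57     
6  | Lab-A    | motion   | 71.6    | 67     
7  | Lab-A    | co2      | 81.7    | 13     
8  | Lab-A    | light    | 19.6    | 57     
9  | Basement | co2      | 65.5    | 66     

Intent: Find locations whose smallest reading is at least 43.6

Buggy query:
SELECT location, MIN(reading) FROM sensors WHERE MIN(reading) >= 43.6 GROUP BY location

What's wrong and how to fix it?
Bug: Aggregates like MIN are computed per group after WHERE runs

Fix: Use HAVING for the per-group MIN condition

Corrected query:
SELECT location, MIN(reading) FROM sensors GROUP BY location HAVING MIN(reading) >= 43.6

Result:
(no rows)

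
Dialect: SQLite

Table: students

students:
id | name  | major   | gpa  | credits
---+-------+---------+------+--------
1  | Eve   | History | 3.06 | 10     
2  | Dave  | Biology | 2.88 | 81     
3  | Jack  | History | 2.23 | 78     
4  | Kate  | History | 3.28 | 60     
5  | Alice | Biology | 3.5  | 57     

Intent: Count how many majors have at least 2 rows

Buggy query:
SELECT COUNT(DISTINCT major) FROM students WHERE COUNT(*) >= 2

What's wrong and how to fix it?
Bug: WHERE filters individual rows, not groups, so a group-level COUNT is invalid there

Fix: Use a subquery that GROUPs and filters with HAVING, then count its rows

Corrected query:
SELECT COUNT(*) FROM (SELECT major FROM students GROUP BY major HAVING COUNT(*) >= 2)

Result:
COUNT(*)
--------
2       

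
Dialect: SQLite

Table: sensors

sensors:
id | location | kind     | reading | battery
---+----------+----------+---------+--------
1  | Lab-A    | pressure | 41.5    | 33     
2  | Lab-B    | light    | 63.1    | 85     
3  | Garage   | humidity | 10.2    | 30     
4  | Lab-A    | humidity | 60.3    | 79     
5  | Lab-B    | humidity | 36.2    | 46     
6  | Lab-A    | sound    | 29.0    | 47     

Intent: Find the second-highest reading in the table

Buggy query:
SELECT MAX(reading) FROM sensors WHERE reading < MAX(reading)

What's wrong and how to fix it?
Bug: MAX(reading) on the right of the comparison is an aggregate-in-WHERE error

Fix: Compute the overall MAX in a subquery, then take MAX of rows below it

Corrected query:
SELECT MAX(reading) FROM sensors WHERE reading < (SELECT MAX(reading) FROM sensors)

Result:
MAX(reading)
------------
60.3        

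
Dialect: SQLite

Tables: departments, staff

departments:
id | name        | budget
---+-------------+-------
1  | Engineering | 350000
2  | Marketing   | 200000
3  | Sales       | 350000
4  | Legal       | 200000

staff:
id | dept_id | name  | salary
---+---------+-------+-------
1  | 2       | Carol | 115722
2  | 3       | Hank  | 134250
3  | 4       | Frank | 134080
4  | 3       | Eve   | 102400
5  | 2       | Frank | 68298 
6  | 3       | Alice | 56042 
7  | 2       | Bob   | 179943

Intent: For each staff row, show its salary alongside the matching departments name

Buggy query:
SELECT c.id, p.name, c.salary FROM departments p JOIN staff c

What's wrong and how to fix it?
Bug: Missing join condition: each staff row is matched to all departments rows instead of just its own

Fix: Add ON c.dept_id = p.id to the JOIN

Corrected query:
SELECT c.id, p.name, c.salary FROM departments p JOIN staff c ON c.dept_id = p.id

Result:
id | name      | salary
---+-----------+-------
1  | Marketing | 115722
2  | Sales     | 134250
3  | Legal     | 134080
4  | Sales     | 102400
5  | Marketing | 68298 
6  | Sales     | 56042 
7  | Marketing | 179943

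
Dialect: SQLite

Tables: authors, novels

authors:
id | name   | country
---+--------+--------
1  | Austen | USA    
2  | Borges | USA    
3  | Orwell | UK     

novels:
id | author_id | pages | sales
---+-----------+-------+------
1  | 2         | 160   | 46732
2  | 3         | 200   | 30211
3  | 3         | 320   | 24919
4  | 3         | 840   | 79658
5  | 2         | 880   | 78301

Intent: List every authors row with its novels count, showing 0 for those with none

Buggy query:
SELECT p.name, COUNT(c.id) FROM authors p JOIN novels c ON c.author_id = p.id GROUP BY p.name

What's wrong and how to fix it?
Bug: INNER JOIN drops authors rows that have no matching novels rows

Fix: Use LEFT JOIN so parents without children still appear (COUNT(c.id) gives 0)

Corrected query:
SELECT p.name, COUNT(c.id) FROM authors p LEFT JOIN novels c ON c.author_id = p.id GROUP BY p.name

Result:
name   | COUNT(c.id)
-------+------------
Austen | 0          
Borges | 2          
Orwell | 3          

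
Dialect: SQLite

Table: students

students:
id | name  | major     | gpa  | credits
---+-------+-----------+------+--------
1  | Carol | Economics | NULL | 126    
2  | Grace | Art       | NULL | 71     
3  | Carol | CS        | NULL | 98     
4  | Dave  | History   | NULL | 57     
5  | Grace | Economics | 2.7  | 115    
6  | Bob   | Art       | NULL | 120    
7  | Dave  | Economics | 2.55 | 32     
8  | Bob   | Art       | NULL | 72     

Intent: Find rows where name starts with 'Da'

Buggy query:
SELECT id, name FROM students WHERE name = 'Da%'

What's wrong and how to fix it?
Bug: Wildcards only work with LIKE; '=' treats '%' as a literal character

Fix: Use LIKE for wildcard pattern matching

Corrected query:
SELECT id, name FROM students WHERE name LIKE 'Da%'

Result:
id | name
---+-----
4  | Dave
7  | Dave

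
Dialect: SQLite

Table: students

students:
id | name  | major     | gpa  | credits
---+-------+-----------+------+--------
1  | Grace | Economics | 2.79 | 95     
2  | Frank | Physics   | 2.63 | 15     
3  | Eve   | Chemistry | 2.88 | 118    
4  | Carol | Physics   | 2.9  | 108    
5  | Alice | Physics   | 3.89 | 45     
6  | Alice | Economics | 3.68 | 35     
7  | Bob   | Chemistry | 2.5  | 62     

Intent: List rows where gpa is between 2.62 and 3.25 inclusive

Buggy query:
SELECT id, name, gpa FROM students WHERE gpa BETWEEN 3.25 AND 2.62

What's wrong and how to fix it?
Bug: BETWEEN expects the lower bound first; with 3.25 AND 2.62 the range is empty

Fix: Swap the bounds so the smaller value comes first

Corrected query:
SELECT id, name, gpa FROM students WHERE gpa BETWEEN 2.62 AND 3.25

Result:
id | name  | gpa 
---+-------+-----
1  | Grace | 2.79
2  | Frank | 2.63
3  | Eve   | 2.88
4  | Carol | 2.9 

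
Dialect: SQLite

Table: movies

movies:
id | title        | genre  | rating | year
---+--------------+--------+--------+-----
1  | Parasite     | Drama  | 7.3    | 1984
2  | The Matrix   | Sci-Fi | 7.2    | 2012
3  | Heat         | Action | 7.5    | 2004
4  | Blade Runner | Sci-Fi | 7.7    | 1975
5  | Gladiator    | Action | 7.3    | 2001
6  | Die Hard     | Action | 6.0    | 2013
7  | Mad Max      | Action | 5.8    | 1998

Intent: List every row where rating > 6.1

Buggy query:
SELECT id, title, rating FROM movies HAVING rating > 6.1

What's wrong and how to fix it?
Bug: HAVING filters the output of aggregation, but this query has no GROUP BY and no aggregate functions, so SQLite rejects it (HAVING clause on a non-aggregate query); the condition here is per row

Fix: Replace HAVING with WHERE since the condition applies to individual rows

Corrected query:
SELECT id, title, rating FROM movies WHERE rating > 6.1

Result:
id | title        | rating
---+--------------+-------
1  | Parasite     | 7.3   
2  | The Matrix   | 7.2   
3  | Heat         | 7.5   
4  | Blade Runner | 7.7   
5  | Gladiator    | 7.3   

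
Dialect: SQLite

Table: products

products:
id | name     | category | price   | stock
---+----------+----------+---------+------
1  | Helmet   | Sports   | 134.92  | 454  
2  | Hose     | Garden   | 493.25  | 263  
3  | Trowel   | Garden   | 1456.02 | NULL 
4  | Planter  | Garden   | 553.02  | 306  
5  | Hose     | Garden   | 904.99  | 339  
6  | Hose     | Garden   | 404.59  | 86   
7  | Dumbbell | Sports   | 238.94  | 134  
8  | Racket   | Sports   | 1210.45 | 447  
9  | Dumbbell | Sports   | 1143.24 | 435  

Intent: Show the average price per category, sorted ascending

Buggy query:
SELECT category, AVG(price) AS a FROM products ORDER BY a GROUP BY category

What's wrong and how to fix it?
Bug: ORDER BY appears before GROUP BY; SQL clause order requires GROUP BY first

Fix: Move ORDER BY to the end, after GROUP BY

Corrected query:
SELECT category, AVG(price) AS a FROM products GROUP BY category ORDER BY a

Result:
category | a       
---------+---------
Sports   | 681.8875
Garden   | 762.374 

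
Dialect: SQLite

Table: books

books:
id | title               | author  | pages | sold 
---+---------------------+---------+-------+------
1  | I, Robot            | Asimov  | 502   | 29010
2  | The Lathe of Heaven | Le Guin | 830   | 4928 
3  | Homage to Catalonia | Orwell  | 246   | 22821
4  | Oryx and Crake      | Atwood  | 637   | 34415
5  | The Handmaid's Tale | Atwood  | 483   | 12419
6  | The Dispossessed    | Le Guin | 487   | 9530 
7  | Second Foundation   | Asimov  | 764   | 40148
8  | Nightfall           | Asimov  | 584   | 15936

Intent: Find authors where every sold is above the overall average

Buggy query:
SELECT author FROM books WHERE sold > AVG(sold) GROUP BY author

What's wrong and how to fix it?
Bug: WHERE evaluates per row before aggregation, so AVG() is unavailable

Fix: Compute the overall average in a scalar subquery and compare each group's MIN against it in HAVING

Corrected query:
SELECT author FROM books GROUP BY author HAVING MIN(sold) > (SELECT AVG(sold) FROM books)

Result:
author
------
Orwell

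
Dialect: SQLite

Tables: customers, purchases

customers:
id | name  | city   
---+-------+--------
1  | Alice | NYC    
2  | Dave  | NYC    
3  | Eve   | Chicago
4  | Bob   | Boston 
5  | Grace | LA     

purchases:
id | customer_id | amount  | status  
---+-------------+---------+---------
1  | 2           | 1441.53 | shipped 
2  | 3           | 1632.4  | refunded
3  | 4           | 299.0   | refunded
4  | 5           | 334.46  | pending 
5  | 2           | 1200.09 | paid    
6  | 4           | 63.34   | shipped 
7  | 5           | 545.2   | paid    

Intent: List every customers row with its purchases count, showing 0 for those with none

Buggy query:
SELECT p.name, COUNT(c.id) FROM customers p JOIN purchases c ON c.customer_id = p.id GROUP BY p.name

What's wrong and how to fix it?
Bug: INNER JOIN drops customers rows that have no matching purchases rows

Fix: Switch to LEFT JOIN to retain unmatched parent rows

Corrected query:
SELECT p.name, COUNT(c.id) FROM customers p LEFT JOIN purchases c ON c.customer_id = p.id GROUP BY p.name

Result:
name  | COUNT(c.id)
------+------------
Alice | 0          
Bob   | 2          
Dave  | 2          
Eve   | 1          
Grace | 2          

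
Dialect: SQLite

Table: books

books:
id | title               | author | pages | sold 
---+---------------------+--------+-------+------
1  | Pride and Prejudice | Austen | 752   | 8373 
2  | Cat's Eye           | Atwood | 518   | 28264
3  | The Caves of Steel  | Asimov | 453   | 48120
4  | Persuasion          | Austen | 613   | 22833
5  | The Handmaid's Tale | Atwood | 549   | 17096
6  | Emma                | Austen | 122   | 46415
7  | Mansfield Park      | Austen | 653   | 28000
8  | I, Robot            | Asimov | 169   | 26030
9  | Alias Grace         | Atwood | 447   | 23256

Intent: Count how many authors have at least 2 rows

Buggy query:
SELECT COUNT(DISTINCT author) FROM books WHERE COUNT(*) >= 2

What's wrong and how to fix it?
Bug: COUNT(*) cannot appear in WHERE; the per-group count doesn't exist yet

Fix: Group first with HAVING COUNT(*) >= 2, then COUNT the resulting groups

Corrected query:
SELECT COUNT(*) FROM (SELECT author FROM books GROUP BY author HAVING COUNT(*) >= 2)

Result:
COUNT(*)
--------
3       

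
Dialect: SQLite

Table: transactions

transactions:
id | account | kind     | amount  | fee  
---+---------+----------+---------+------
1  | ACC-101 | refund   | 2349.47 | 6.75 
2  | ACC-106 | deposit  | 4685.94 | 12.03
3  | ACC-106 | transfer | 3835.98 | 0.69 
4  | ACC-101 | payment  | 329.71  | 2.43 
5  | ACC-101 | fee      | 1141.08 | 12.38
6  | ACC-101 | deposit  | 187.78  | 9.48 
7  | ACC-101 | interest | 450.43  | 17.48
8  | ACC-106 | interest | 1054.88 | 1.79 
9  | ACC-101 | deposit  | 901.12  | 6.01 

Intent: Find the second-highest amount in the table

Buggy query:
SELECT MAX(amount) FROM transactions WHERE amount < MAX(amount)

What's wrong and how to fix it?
Bug: The inner MAX is an aggregate inside WHERE, which is not allowed

Fix: Compute the overall MAX in a subquery, then take MAX of rows below it

Corrected query:
SELECT MAX(amount) FROM transactions WHERE amount < (SELECT MAX(amount) FROM transactions)

Result:
MAX(amount)
-----------
3835.98    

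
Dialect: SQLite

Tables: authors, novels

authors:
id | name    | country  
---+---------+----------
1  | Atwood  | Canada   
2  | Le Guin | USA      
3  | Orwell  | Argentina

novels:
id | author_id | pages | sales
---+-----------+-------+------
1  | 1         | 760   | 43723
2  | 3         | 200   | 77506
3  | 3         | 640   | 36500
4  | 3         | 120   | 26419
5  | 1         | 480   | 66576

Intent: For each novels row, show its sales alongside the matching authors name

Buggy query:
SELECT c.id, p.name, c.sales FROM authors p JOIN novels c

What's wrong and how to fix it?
Bug: JOIN with no ON clause produces a cartesian product; every novels row pairs with every authors row

Fix: Add ON c.author_id = p.id to the JOIN

Corrected query:
SELECT c.id, p.name, c.sales FROM authors p JOIN novels c ON c.author_id = p.id

Result:
id | name   | sales
---+--------+------
1  | Atwood | 43723
2  | Orwell | 77506
3  | Orwell | 36500
4  | Orwell | 26419
5  | Atwood | 66576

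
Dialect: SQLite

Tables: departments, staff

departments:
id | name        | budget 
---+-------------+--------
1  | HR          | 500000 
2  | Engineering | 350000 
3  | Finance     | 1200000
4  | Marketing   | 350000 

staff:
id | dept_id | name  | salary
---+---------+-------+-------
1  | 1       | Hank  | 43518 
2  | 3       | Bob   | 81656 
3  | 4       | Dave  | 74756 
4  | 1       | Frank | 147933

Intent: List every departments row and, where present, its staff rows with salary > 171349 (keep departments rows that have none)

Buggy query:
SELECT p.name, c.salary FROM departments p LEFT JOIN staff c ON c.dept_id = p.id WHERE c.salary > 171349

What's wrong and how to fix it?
Bug: Filtering c.salary in WHERE discards the NULL rows produced by LEFT JOIN, turning it into an inner join

Fix: Move the right-table condition into the ON clause so unmatched parents are kept

Corrected query:
SELECT p.name, c.salary FROM departments p LEFT JOIN staff c ON c.dept_id = p.id AND c.salary > 171349

Result:
name        | salary
------------+-------
HR          | NULL  
Engineering | NULL  
Finance     | NULL  
Marketing   | NULL  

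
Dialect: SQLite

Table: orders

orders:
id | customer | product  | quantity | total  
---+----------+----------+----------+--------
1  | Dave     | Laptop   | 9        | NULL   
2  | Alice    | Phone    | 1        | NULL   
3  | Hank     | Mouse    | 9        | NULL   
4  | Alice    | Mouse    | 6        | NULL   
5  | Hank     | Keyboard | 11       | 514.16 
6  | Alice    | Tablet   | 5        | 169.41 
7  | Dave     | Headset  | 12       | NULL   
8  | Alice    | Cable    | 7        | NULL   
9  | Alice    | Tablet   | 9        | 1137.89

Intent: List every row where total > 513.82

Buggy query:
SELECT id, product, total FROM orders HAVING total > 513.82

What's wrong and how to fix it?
Bug: This is a non-aggregate query (no GROUP BY, no aggregates), so in SQLite the HAVING clause is invalid here; a row-level condition belongs in WHERE

Fix: Replace HAVING with WHERE since the condition applies to individual rows

Corrected query:
SELECT id, product, total FROM orders WHERE total > 513.82

Result:
id | product  | total  
---+----------+--------
5  | Keyboard | 514.16 
9  | Tablet   | 1137.89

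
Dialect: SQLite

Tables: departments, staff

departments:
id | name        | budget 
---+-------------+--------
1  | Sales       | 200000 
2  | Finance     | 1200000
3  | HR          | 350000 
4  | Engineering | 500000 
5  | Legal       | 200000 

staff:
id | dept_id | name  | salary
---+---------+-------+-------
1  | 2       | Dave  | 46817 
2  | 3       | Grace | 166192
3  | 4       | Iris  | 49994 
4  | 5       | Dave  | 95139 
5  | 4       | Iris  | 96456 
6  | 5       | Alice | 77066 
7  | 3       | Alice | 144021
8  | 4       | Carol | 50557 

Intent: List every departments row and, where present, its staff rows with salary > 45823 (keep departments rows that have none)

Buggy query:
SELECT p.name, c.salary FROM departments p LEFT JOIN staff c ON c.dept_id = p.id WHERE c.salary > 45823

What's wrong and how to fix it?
Bug: A WHERE condition on the right-hand table after LEFT JOIN drops unmatched parents

Fix: Put 'c.salary > 45823' in the JOIN's ON clause instead of WHERE

Corrected query:
SELECT p.name, c.salary FROM departments p LEFT JOIN staff c ON c.dept_id = p.id AND c.salary > 45823

Result:
name        | salary
------------+-------
Sales       | NULL  
Finance     | 46817 
HR          | 144021
HR          | 166192
Engineering | 49994 
Engineering | 50557 
Engineering | 96456 
Legal       | 77066 
Legal       | 95139 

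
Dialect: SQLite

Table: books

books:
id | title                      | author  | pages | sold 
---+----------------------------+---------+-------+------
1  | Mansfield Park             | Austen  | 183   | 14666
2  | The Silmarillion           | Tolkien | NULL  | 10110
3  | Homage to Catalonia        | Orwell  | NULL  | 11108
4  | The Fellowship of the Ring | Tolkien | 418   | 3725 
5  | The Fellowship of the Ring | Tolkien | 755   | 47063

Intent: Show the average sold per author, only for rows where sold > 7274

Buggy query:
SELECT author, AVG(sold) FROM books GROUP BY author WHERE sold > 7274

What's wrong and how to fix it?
Bug: WHERE cannot follow GROUP BY

Fix: Move the WHERE clause before GROUP BY

Corrected query:
SELECT author, AVG(sold) FROM books WHERE sold > 7274 GROUP BY author

Result:
author  | AVG(sold)
--------+----------
Austen  | 14666    
Orwell  | 11108    
Tolkien | 28586.5  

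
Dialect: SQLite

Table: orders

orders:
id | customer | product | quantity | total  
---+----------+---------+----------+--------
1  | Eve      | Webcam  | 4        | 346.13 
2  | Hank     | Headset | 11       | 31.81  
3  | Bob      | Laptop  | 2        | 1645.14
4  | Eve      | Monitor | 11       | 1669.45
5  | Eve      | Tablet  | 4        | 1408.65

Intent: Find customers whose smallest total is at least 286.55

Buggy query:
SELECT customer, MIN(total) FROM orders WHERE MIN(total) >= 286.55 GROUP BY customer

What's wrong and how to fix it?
Bug: Aggregates like MIN are computed per group after WHERE runs

Fix: Replace WHERE with HAVING after the GROUP BY

Corrected query:
SELECT customer, MIN(total) FROM orders GROUP BY customer HAVING MIN(total) >= 286.55

Result:
customer | MIN(total)
---------+-----------
Bob      | 1645.14   
Eve      | 346.13    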